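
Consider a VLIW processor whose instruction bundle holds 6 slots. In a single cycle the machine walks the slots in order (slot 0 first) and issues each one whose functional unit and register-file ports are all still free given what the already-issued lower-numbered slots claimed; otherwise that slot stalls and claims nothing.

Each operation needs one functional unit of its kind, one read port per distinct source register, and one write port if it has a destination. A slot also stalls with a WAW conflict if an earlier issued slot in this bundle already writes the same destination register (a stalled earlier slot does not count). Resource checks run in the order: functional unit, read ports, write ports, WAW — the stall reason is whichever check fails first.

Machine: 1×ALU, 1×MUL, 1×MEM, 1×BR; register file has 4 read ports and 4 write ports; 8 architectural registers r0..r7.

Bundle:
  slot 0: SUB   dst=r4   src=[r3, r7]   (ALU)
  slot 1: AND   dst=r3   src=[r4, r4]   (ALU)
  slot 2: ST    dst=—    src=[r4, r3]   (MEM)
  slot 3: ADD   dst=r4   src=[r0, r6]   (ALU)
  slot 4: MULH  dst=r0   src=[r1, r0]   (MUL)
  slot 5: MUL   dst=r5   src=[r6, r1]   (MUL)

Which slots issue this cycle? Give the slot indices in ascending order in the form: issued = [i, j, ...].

slot 0 (ALU): ISSUE — free A0,Mu1,Ld1,B1 rp2 wp3
slot 1 (ALU): stall FU — free A0,Mu1,Ld1,B1 rp2 wp3
slot 2 (MEM): ISSUE — free A0,Mu1,Ld0,B1 rp0 wp3
slot 3 (ALU): stall FU — free A0,Mu1,Ld0,B1 rp0 wp3
slot 4 (MUL): stall RD_PORT — free A0,Mu1,Ld0,B1 rp0 wp3
slot 5 (MUL): stall RD_PORT — free A0,Mu1,Ld0,B1 rp0 wp3

issued = [0, 2]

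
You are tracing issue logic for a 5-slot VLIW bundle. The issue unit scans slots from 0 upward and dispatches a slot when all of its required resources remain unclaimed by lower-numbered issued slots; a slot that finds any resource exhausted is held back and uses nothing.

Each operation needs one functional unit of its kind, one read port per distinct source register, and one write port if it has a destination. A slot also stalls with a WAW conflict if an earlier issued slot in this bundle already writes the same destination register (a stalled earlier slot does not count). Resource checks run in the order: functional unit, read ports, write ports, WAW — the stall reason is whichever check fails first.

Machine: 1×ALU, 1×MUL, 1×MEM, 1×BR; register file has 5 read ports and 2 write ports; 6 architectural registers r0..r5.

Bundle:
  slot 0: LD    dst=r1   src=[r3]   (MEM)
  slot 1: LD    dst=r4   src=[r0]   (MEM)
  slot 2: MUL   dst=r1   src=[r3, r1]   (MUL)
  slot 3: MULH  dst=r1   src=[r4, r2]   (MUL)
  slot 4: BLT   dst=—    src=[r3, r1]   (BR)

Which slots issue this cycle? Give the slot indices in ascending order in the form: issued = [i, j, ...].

issued = [0, 4]

slot 0 (MEM): ISSUE — free A1,Mu1,Ld0,B1 rp4 wp1
slot 1 (MEM): stall FU — free A1,Mu1,Ld0,B1 rp4 wp1
slot 2 (MUL): stall WAW — free A1,Mu1,Ld0,B1 rp4 wp1
slot 3 (MUL): stall WAW — free A1,Mu1,Ld0,B1 rp4 wp1
slot 4 (BR): ISSUE — free A1,Mu1,Ld0,B0 rp2 wp1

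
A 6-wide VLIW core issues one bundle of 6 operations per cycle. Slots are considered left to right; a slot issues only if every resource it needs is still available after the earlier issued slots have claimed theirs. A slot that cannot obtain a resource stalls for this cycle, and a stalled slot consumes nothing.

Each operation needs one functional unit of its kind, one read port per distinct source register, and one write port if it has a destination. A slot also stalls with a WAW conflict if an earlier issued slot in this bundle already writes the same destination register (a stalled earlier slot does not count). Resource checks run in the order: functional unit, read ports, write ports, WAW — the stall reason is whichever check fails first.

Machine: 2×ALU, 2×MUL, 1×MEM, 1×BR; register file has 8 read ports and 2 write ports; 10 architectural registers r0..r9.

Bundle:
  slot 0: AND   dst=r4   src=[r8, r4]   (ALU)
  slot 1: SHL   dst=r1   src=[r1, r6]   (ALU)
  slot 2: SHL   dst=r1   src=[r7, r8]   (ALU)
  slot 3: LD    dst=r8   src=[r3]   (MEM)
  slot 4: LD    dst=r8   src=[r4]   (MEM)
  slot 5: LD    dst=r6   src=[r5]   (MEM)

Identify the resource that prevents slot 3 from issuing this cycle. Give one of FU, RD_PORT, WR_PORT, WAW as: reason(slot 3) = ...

reason(slot 3) = WR_PORT

(0) want 1×ALU +2rd +1wr — yes → AL1|MU2|ME1|BR1|rd6|wr1
(1) want 1×ALU +2rd +1wr — yes → AL0|MU2|ME1|BR1|rd4|wr0
(2) want 1×ALU +2rd +1wr — FU → AL0|MU2|ME1|BR1|rd4|wr0
(3) want 1×MEM +1rd +1wr — WR_PORT → AL0|MU2|ME1|BR1|rd4|wr0
(4) want 1×MEM +1rd +1wr — WR_PORT → AL0|MU2|ME1|BR1|rd4|wr0
(5) want 1×MEM +1rd +1wr — WR_PORT → AL0|MU2|ME1|BR1|rd4|wr0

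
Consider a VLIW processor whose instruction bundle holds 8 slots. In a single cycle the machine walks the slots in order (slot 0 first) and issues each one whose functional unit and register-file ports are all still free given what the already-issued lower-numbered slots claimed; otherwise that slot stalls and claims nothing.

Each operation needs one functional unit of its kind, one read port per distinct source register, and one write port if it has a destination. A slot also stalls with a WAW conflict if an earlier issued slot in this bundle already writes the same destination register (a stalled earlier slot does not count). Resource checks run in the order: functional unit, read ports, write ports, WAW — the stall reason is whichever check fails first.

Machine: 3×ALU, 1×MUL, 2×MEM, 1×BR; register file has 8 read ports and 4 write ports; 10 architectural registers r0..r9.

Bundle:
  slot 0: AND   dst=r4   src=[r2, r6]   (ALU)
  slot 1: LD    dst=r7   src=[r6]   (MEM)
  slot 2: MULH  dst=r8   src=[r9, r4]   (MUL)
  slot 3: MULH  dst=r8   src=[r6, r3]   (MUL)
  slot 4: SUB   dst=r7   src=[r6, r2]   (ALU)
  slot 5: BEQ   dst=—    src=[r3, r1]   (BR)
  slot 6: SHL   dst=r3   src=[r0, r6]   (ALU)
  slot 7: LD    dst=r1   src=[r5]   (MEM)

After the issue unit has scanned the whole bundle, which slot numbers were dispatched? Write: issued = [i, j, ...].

issued = [0, 1, 2, 5, 7]

#0 ALU src=r2,r6 dispatched  <A:2 Mu:1 Ld:2 B:1 rd:6 wr:3>
#1 MEM src=r6 dispatched  <A:2 Mu:1 Ld:1 B:1 rd:5 wr:2>
#2 MUL src=r9,r4 dispatched  <A:2 Mu:0 Ld:1 B:1 rd:3 wr:1>
#3 MUL src=r6,r3 held:FU  <A:2 Mu:0 Ld:1 B:1 rd:3 wr:1>
#4 ALU src=r6,r2 held:WAW  <A:2 Mu:0 Ld:1 B:1 rd:3 wr:1>
#5 BR src=r3,r1 dispatched  <A:2 Mu:0 Ld:1 B:0 rd:1 wr:1>
#6 ALU src=r0,r6 held:RD_PORT  <A:2 Mu:0 Ld:1 B:0 rd:1 wr:1>
#7 MEM src=r5 dispatched  <A:2 Mu:0 Ld:0 B:0 rd:0 wr:0>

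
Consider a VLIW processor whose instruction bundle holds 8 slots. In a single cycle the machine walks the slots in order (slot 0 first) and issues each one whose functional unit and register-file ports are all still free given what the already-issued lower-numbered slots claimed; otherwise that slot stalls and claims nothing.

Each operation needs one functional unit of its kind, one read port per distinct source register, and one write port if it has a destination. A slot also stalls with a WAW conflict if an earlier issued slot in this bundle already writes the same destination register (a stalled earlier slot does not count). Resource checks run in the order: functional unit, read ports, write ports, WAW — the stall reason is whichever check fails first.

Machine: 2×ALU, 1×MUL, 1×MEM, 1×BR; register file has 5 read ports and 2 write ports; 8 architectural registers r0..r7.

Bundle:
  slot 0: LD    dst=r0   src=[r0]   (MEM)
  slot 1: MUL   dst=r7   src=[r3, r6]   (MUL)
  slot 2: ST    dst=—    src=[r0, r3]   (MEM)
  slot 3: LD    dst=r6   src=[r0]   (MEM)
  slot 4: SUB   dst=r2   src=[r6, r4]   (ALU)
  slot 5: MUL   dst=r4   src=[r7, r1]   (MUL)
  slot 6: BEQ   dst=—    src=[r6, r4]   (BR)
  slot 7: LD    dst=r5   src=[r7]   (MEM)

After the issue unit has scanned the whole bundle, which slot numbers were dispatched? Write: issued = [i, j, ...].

issued = [0, 1, 6]

  0. MEM→r0 ⇒ go  {2A/1Mu/0Ld/1B | 4r 1w}
  1. MUL→r7 ⇒ go  {2A/0Mu/0Ld/1B | 2r 0w}
  2. MEM ⇒ no(FU)  {2A/0Mu/0Ld/1B | 2r 0w}
  3. MEM→r6 ⇒ no(FU)  {2A/0Mu/0Ld/1B | 2r 0w}
  4. ALU→r2 ⇒ no(WR_PORT)  {2A/0Mu/0Ld/1B | 2r 0w}
  5. MUL→r4 ⇒ no(FU)  {2A/0Mu/0Ld/1B | 2r 0w}
  6. BR ⇒ go  {2A/0Mu/0Ld/0B | 0r 0w}
  7. MEM→r5 ⇒ no(FU)  {2A/0Mu/0Ld/0B | 0r 0w}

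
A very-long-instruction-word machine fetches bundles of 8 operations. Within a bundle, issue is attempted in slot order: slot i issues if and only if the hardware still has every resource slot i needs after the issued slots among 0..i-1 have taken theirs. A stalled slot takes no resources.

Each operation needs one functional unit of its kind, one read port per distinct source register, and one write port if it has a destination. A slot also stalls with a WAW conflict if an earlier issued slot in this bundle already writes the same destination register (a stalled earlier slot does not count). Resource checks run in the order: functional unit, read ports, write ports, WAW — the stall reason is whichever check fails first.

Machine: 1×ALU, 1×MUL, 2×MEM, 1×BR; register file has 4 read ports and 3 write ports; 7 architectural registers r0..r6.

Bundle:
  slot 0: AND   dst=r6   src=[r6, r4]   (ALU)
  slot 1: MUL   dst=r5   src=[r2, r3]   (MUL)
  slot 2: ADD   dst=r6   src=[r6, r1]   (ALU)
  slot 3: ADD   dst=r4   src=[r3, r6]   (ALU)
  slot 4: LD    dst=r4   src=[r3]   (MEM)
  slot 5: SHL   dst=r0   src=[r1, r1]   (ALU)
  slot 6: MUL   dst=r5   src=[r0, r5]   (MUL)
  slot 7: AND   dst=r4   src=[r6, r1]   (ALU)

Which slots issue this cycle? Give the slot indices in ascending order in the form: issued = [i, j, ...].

#0 ALU src=r6,r4 dispatched  <A:0 Mu:1 Ld:2 B:1 rd:2 wr:2>
#1 MUL src=r2,r3 dispatched  <A:0 Mu:0 Ld:2 B:1 rd:0 wr:1>
#2 ALU src=r6,r1 held:FU  <A:0 Mu:0 Ld:2 B:1 rd:0 wr:1>
#3 ALU src=r3,r6 held:FU  <A:0 Mu:0 Ld:2 B:1 rd:0 wr:1>
#4 MEM src=r3 held:RD_PORT  <A:0 Mu:0 Ld:2 B:1 rd:0 wr:1>
#5 ALU src=r1,r1 held:FU  <A:0 Mu:0 Ld:2 B:1 rd:0 wr:1>
#6 MUL src=r0,r5 held:FU  <A:0 Mu:0 Ld:2 B:1 rd:0 wr:1>
#7 ALU src=r6,r1 held:FU  <A:0 Mu:0 Ld:2 B:1 rd:0 wr:1>

issued = [0, 1]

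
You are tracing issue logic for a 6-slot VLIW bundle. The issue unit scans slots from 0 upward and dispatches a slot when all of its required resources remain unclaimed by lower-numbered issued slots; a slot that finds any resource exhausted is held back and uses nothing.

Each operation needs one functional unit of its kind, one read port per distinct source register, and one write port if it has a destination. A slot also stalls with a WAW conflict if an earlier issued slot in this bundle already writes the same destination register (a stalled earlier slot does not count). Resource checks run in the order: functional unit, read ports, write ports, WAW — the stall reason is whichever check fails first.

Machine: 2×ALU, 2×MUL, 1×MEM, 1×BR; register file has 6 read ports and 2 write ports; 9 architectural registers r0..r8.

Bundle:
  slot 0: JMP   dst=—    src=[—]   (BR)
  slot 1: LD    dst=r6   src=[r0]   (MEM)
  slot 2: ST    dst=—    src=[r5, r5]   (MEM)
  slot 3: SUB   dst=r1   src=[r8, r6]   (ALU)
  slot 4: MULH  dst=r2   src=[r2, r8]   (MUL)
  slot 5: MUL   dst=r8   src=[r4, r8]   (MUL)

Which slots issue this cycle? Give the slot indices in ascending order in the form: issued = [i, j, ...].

#0 BR src=- dispatched  <A:2 Mu:2 Ld:1 B:0 rd:6 wr:2>
#1 MEM src=r0 dispatched  <A:2 Mu:2 Ld:0 B:0 rd:5 wr:1>
#2 MEM src=r5,r5 held:FU  <A:2 Mu:2 Ld:0 B:0 rd:5 wr:1>
#3 ALU src=r8,r6 dispatched  <A:1 Mu:2 Ld:0 B:0 rd:3 wr:0>
#4 MUL src=r2,r8 held:WR_PORT  <A:1 Mu:2 Ld:0 B:0 rd:3 wr:0>
#5 MUL src=r4,r8 held:WR_PORT  <A:1 Mu:2 Ld:0 B:0 rd:3 wr:0>

issued = [0, 1, 3]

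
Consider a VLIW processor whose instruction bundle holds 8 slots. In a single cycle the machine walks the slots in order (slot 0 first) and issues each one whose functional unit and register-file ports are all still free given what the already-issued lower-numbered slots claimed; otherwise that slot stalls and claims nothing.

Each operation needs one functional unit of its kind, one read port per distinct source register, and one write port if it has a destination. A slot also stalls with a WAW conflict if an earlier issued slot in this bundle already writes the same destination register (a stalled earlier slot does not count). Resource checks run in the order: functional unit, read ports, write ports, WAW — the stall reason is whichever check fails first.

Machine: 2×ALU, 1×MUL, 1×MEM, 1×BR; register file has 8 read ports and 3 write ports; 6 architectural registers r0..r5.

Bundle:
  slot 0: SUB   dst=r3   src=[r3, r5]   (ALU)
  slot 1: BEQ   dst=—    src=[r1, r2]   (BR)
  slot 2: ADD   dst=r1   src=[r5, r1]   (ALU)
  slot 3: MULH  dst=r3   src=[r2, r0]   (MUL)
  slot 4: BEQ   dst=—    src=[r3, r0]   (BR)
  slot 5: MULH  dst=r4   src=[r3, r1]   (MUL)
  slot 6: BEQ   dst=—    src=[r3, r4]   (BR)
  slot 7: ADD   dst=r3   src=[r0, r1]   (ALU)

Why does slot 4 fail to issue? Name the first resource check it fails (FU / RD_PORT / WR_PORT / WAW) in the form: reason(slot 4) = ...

reason(slot 4) = FU

(0) want 1×ALU +2rd +1wr — yes → AL1|MU1|ME1|BR1|rd6|wr2
(1) want 1×BR +2rd +0wr — yes → AL1|MU1|ME1|BR0|rd4|wr2
(2) want 1×ALU +2rd +1wr — yes → AL0|MU1|ME1|BR0|rd2|wr1
(3) want 1×MUL +2rd +1wr — WAW → AL0|MU1|ME1|BR0|rd2|wr1
(4) want 1×BR +2rd +0wr — FU → AL0|MU1|ME1|BR0|rd2|wr1
(5) want 1×MUL +2rd +1wr — yes → AL0|MU0|ME1|BR0|rd0|wr0
(6) want 1×BR +2rd +0wr — FU → AL0|MU0|ME1|BR0|rd0|wr0
(7) want 1×ALU +2rd +1wr — FU → AL0|MU0|ME1|BR0|rd0|wr0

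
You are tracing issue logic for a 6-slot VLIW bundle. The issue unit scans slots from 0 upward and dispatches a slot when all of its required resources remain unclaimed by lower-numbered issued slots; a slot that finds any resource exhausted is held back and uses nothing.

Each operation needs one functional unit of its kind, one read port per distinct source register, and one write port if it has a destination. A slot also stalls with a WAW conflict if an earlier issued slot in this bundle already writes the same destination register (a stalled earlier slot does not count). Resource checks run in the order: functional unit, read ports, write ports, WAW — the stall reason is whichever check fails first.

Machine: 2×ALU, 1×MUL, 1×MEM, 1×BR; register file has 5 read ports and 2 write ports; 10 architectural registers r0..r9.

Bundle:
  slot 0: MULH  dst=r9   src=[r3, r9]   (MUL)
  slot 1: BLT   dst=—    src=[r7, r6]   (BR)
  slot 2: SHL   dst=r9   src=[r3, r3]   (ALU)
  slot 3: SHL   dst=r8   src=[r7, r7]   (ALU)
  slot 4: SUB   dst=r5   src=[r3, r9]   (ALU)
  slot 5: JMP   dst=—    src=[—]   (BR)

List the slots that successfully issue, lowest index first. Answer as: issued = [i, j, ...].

issued = [0, 1, 3]

  0. MUL→r9 ⇒ go  {2A/0Mu/1Ld/1B | 3r 1w}
  1. BR ⇒ go  {2A/0Mu/1Ld/0B | 1r 1w}
  2. ALU→r9 ⇒ no(WAW)  {2A/0Mu/1Ld/0B | 1r 1w}
  3. ALU→r8 ⇒ go  {1A/0Mu/1Ld/0B | 0r 0w}
  4. ALU→r5 ⇒ no(RD_PORT)  {1A/0Mu/1Ld/0B | 0r 0w}
  5. BR ⇒ no(FU)  {1A/0Mu/1Ld/0B | 0r 0w}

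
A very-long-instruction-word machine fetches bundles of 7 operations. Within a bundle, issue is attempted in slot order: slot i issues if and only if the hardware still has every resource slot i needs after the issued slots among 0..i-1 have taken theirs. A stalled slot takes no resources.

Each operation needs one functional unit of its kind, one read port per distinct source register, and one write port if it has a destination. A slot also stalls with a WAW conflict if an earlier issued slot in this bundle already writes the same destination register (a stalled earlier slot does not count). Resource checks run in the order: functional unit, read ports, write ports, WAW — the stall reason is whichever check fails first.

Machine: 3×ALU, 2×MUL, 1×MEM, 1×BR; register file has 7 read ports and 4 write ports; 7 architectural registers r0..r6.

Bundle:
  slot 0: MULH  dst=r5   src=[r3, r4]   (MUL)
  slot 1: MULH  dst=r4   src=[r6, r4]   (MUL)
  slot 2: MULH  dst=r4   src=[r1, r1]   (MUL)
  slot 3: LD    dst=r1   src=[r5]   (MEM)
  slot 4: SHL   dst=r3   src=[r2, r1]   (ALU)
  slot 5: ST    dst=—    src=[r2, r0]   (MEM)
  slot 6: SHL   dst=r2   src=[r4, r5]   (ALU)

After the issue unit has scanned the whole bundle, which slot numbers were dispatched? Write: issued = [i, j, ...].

(0) want 1×MUL +2rd +1wr — yes → AL3|MU1|ME1|BR1|rd5|wr3
(1) want 1×MUL +2rd +1wr — yes → AL3|MU0|ME1|BR1|rd3|wr2
(2) want 1×MUL +1rd +1wr — FU → AL3|MU0|ME1|BR1|rd3|wr2
(3) want 1×MEM +1rd +1wr — yes → AL3|MU0|ME0|BR1|rd2|wr1
(4) want 1×ALU +2rd +1wr — yes → AL2|MU0|ME0|BR1|rd0|wr0
(5) want 1×MEM +2rd +0wr — FU → AL2|MU0|ME0|BR1|rd0|wr0
(6) want 1×ALU +2rd +1wr — RD_PORT → AL2|MU0|ME0|BR1|rd0|wr0

issued = [0, 1, 3, 4]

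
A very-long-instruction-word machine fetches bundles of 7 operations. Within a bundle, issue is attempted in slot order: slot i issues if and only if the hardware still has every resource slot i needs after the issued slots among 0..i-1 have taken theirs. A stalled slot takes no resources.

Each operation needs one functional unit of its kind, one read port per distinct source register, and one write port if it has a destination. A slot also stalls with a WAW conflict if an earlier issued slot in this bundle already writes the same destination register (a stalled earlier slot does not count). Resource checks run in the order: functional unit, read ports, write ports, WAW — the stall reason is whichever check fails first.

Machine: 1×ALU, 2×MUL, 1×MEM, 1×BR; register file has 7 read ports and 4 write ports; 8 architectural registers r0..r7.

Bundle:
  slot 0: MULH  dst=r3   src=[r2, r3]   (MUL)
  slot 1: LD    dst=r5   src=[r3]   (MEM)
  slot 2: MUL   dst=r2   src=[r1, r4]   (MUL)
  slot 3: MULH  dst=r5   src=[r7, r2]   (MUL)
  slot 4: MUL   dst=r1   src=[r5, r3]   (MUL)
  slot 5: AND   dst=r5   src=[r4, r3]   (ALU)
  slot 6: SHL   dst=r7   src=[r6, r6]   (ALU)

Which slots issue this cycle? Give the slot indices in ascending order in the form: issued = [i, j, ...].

[0] MUL needs rd=2 wr=1: ok; after: ALU=1 MUL=1 MEM=1 BR=1, R=5, W=3
[1] MEM needs rd=1 wr=1: ok; after: ALU=1 MUL=1 MEM=0 BR=1, R=4, W=2
[2] MUL needs rd=2 wr=1: ok; after: ALU=1 MUL=0 MEM=0 BR=1, R=2, W=1
[3] MUL needs rd=2 wr=1: FU; after: ALU=1 MUL=0 MEM=0 BR=1, R=2, W=1
[4] MUL needs rd=2 wr=1: FU; after: ALU=1 MUL=0 MEM=0 BR=1, R=2, W=1
[5] ALU needs rd=2 wr=1: WAW; after: ALU=1 MUL=0 MEM=0 BR=1, R=2, W=1
[6] ALU needs rd=1 wr=1: ok; after: ALU=0 MUL=0 MEM=0 BR=1, R=1, W=0

issued = [0, 1, 2, 6]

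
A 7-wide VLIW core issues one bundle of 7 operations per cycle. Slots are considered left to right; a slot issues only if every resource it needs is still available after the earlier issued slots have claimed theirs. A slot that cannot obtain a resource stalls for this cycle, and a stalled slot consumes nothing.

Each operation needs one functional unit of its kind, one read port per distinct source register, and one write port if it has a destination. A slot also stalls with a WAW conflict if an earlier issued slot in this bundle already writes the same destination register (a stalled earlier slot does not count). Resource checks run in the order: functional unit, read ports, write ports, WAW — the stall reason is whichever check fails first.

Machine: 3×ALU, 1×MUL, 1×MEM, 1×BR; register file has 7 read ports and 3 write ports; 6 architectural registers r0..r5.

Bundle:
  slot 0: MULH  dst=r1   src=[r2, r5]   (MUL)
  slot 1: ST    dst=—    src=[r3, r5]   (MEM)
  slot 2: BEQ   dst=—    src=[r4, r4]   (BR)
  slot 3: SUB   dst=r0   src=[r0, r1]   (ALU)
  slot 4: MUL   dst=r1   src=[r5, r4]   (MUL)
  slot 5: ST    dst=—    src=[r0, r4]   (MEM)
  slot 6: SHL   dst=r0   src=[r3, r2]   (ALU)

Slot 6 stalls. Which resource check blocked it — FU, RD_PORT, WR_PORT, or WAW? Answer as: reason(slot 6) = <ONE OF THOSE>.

[0] MUL needs rd=2 wr=1: ok; after: ALU=3 MUL=0 MEM=1 BR=1, R=5, W=2
[1] MEM needs rd=2 wr=0: ok; after: ALU=3 MUL=0 MEM=0 BR=1, R=3, W=2
[2] BR needs rd=1 wr=0: ok; after: ALU=3 MUL=0 MEM=0 BR=0, R=2, W=2
[3] ALU needs rd=2 wr=1: ok; after: ALU=2 MUL=0 MEM=0 BR=0, R=0, W=1
[4] MUL needs rd=2 wr=1: FU; after: ALU=2 MUL=0 MEM=0 BR=0, R=0, W=1
[5] MEM needs rd=2 wr=0: FU; after: ALU=2 MUL=0 MEM=0 BR=0, R=0, W=1
[6] ALU needs rd=2 wr=1: RD_PORT; after: ALU=2 MUL=0 MEM=0 BR=0, R=0, W=1

reason(slot 6) = RD_PORT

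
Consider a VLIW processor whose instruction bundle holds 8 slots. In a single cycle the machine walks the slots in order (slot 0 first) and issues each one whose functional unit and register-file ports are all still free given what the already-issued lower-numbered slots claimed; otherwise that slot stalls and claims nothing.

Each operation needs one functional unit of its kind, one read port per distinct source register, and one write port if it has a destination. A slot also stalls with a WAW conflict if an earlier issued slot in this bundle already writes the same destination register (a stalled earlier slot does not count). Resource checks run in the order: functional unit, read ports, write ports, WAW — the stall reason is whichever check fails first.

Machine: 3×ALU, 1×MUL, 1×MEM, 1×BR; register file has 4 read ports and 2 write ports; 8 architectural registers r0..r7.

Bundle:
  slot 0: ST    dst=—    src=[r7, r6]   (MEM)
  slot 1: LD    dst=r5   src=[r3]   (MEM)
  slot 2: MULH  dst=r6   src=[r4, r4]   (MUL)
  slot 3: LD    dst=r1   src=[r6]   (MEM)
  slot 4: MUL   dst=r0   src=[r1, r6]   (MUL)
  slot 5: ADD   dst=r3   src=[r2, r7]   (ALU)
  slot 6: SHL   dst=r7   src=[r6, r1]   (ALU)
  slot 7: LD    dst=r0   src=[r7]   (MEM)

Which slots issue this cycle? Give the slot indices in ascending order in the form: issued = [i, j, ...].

issued = [0, 2]

slot 0 (MEM): ISSUE — free A3,Mu1,Ld0,B1 rp2 wp2
slot 1 (MEM): stall FU — free A3,Mu1,Ld0,B1 rp2 wp2
slot 2 (MUL): ISSUE — free A3,Mu0,Ld0,B1 rp1 wp1
slot 3 (MEM): stall FU — free A3,Mu0,Ld0,B1 rp1 wp1
slot 4 (MUL): stall FU — free A3,Mu0,Ld0,B1 rp1 wp1
slot 5 (ALU): stall RD_PORT — free A3,Mu0,Ld0,B1 rp1 wp1
slot 6 (ALU): stall RD_PORT — free A3,Mu0,Ld0,B1 rp1 wp1
slot 7 (MEM): stall FU — free A3,Mu0,Ld0,B1 rp1 wp1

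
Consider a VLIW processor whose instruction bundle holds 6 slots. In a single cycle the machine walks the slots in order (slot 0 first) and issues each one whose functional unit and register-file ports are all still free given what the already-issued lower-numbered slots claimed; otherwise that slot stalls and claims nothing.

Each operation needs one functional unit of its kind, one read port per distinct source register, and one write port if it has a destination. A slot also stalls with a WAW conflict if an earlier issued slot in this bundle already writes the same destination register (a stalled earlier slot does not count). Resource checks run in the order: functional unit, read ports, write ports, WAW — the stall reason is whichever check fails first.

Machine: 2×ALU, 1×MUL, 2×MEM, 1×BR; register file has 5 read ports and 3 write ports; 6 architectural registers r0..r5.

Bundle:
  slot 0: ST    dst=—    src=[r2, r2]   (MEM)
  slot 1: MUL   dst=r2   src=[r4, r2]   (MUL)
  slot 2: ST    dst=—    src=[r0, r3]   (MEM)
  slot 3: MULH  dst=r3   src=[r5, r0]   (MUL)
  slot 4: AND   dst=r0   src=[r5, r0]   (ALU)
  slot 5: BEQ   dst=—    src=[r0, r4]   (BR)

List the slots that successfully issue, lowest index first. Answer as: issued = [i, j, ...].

issued = [0, 1, 2]

(0) want 1×MEM +1rd +0wr — yes → AL2|MU1|ME1|BR1|rd4|wr3
(1) want 1×MUL +2rd +1wr — yes → AL2|MU0|ME1|BR1|rd2|wr2
(2) want 1×MEM +2rd +0wr — yes → AL2|MU0|ME0|BR1|rd0|wr2
(3) want 1×MUL +2rd +1wr — FU → AL2|MU0|ME0|BR1|rd0|wr2
(4) want 1×ALU +2rd +1wr — RD_PORT → AL2|MU0|ME0|BR1|rd0|wr2
(5) want 1×BR +2rd +0wr — RD_PORT → AL2|MU0|ME0|BR1|rd0|wr2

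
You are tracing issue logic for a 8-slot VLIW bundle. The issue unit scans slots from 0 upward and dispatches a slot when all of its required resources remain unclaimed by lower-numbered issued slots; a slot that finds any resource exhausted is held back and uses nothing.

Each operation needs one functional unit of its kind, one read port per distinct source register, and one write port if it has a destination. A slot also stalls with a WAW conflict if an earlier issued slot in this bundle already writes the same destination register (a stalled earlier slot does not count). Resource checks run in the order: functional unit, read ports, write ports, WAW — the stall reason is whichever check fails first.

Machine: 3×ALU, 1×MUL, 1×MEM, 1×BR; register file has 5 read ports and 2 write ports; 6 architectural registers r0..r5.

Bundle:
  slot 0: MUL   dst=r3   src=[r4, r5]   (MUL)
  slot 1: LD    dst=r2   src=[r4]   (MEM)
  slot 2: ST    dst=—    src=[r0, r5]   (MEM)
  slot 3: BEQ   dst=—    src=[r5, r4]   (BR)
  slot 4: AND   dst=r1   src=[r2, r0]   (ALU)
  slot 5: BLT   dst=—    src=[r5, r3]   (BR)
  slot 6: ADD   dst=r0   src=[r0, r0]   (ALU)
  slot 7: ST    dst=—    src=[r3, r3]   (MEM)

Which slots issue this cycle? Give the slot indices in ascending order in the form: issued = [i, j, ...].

slot 0 (MUL): ISSUE — free A3,Mu0,Ld1,B1 rp3 wp1
slot 1 (MEM): ISSUE — free A3,Mu0,Ld0,B1 rp2 wp0
slot 2 (MEM): stall FU — free A3,Mu0,Ld0,B1 rp2 wp0
slot 3 (BR): ISSUE — free A3,Mu0,Ld0,B0 rp0 wp0
slot 4 (ALU): stall RD_PORT — free A3,Mu0,Ld0,B0 rp0 wp0
slot 5 (BR): stall FU — free A3,Mu0,Ld0,B0 rp0 wp0
slot 6 (ALU): stall RD_PORT — free A3,Mu0,Ld0,B0 rp0 wp0
slot 7 (MEM): stall FU — free A3,Mu0,Ld0,B0 rp0 wp0

issued = [0, 1, 3]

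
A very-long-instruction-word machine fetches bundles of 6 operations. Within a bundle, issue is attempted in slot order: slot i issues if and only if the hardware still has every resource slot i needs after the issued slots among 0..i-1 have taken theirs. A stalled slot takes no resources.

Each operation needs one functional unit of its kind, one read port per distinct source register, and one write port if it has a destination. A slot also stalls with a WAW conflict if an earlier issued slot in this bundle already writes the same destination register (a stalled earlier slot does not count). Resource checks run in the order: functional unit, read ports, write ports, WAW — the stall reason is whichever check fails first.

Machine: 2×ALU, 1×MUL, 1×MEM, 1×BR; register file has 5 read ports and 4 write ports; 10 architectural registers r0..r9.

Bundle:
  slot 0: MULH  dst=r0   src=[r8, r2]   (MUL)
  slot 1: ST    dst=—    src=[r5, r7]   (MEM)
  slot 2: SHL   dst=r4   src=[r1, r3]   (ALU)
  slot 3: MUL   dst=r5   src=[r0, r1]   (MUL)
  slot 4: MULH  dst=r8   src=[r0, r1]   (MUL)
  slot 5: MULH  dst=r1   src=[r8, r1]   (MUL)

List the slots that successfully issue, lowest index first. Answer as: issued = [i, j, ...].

#0 MUL src=r8,r2 dispatched  <A:2 Mu:0 Ld:1 B:1 rd:3 wr:3>
#1 MEM src=r5,r7 dispatched  <A:2 Mu:0 Ld:0 B:1 rd:1 wr:3>
#2 ALU src=r1,r3 held:RD_PORT  <A:2 Mu:0 Ld:0 B:1 rd:1 wr:3>
#3 MUL src=r0,r1 held:FU  <A:2 Mu:0 Ld:0 B:1 rd:1 wr:3>
#4 MUL src=r0,r1 held:FU  <A:2 Mu:0 Ld:0 B:1 rd:1 wr:3>
#5 MUL src=r8,r1 held:FU  <A:2 Mu:0 Ld:0 B:1 rd:1 wr:3>

issued = [0, 1]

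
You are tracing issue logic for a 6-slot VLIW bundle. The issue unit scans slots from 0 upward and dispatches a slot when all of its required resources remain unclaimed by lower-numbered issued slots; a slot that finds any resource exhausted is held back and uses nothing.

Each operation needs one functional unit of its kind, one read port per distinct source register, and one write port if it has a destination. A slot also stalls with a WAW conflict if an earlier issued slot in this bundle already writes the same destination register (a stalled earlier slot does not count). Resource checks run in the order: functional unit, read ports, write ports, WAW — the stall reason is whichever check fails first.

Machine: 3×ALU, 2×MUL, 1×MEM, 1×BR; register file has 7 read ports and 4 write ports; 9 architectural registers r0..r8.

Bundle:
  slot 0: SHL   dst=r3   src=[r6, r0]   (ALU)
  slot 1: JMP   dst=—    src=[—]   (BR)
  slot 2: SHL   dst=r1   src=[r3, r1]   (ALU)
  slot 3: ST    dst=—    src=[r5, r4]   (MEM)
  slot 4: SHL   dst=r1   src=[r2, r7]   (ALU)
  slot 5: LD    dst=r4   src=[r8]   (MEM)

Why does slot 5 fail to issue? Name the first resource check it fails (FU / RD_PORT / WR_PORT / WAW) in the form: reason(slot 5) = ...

reason(slot 5) = FU

  0. ALU→r3 ⇒ go  {2A/2Mu/1Ld/1B | 5r 3w}
  1. BR ⇒ go  {2A/2Mu/1Ld/0B | 5r 3w}
  2. ALU→r1 ⇒ go  {1A/2Mu/1Ld/0B | 3r 2w}
  3. MEM ⇒ go  {1A/2Mu/0Ld/0B | 1r 2w}
  4. ALU→r1 ⇒ no(RD_PORT)  {1A/2Mu/0Ld/0B | 1r 2w}
  5. MEM→r4 ⇒ no(FU)  {1A/2Mu/0Ld/0B | 1r 2w}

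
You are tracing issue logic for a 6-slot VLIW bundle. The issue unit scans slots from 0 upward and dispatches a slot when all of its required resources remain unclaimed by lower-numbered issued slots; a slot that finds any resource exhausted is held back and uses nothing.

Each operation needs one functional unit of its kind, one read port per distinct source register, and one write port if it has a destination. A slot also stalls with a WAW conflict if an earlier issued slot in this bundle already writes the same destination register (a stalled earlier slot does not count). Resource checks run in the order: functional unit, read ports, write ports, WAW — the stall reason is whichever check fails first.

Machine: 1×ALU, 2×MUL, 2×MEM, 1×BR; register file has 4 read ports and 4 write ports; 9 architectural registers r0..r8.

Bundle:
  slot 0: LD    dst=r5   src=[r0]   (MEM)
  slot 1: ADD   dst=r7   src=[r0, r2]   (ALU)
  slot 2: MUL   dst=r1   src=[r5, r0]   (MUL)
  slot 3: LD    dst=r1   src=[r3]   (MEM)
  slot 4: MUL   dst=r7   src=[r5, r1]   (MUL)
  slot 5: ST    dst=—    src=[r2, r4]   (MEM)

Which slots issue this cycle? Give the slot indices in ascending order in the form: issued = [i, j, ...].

issued = [0, 1, 3]

#0 MEM src=r0 dispatched  <A:1 Mu:2 Ld:1 B:1 rd:3 wr:3>
#1 ALU src=r0,r2 dispatched  <A:0 Mu:2 Ld:1 B:1 rd:1 wr:2>
#2 MUL src=r5,r0 held:RD_PORT  <A:0 Mu:2 Ld:1 B:1 rd:1 wr:2>
#3 MEM src=r3 dispatched  <A:0 Mu:2 Ld:0 B:1 rd:0 wr:1>
#4 MUL src=r5,r1 held:RD_PORT  <A:0 Mu:2 Ld:0 B:1 rd:0 wr:1>
#5 MEM src=r2,r4 held:FU  <A:0 Mu:2 Ld:0 B:1 rd:0 wr:1>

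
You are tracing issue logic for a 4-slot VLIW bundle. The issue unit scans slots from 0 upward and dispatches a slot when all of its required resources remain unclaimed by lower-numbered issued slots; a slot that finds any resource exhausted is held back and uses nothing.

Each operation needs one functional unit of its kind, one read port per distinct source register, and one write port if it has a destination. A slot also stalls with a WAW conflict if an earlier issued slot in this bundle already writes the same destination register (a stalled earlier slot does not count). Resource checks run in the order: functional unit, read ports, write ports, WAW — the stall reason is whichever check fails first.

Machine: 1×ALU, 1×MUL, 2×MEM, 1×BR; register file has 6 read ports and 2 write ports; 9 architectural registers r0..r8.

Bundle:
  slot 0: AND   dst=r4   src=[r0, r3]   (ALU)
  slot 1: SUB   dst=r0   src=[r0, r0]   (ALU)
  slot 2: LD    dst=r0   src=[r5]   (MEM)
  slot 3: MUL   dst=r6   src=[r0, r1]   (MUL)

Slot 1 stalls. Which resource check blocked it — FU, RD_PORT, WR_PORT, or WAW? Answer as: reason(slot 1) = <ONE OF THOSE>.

slot 0 (ALU): ISSUE — free A0,Mu1,Ld2,B1 rp4 wp1
slot 1 (ALU): stall FU — free A0,Mu1,Ld2,B1 rp4 wp1
slot 2 (MEM): ISSUE — free A0,Mu1,Ld1,B1 rp3 wp0
slot 3 (MUL): stall WR_PORT — free A0,Mu1,Ld1,B1 rp3 wp0

reason(slot 1) = FU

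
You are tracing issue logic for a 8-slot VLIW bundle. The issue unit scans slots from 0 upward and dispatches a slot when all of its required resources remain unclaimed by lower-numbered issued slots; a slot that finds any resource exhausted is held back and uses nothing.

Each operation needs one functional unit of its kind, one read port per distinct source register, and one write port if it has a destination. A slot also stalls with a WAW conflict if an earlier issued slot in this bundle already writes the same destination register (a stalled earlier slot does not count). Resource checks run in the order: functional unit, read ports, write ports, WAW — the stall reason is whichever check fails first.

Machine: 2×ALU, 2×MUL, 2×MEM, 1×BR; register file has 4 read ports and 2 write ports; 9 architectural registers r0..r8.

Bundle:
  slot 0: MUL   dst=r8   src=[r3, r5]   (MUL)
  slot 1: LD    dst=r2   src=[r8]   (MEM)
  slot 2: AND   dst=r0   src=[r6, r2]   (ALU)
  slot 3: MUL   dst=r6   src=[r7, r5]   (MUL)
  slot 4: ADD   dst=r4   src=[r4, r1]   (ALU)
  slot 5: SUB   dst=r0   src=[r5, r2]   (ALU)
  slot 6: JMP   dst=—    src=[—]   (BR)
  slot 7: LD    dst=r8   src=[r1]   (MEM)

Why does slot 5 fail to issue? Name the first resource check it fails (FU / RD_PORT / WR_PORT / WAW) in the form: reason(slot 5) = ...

  0. MUL→r8 ⇒ go  {2A/1Mu/2Ld/1B | 2r 1w}
  1. MEM→r2 ⇒ go  {2A/1Mu/1Ld/1B | 1r 0w}
  2. ALU→r0 ⇒ no(RD_PORT)  {2A/1Mu/1Ld/1B | 1r 0w}
  3. MUL→r6 ⇒ no(RD_PORT)  {2A/1Mu/1Ld/1B | 1r 0w}
  4. ALU→r4 ⇒ no(RD_PORT)  {2A/1Mu/1Ld/1B | 1r 0w}
  5. ALU→r0 ⇒ no(RD_PORT)  {2A/1Mu/1Ld/1B | 1r 0w}
  6. BR ⇒ go  {2A/1Mu/1Ld/0B | 1r 0w}
  7. MEM→r8 ⇒ no(WR_PORT)  {2A/1Mu/1Ld/0B | 1r 0w}

reason(slot 5) = RD_PORT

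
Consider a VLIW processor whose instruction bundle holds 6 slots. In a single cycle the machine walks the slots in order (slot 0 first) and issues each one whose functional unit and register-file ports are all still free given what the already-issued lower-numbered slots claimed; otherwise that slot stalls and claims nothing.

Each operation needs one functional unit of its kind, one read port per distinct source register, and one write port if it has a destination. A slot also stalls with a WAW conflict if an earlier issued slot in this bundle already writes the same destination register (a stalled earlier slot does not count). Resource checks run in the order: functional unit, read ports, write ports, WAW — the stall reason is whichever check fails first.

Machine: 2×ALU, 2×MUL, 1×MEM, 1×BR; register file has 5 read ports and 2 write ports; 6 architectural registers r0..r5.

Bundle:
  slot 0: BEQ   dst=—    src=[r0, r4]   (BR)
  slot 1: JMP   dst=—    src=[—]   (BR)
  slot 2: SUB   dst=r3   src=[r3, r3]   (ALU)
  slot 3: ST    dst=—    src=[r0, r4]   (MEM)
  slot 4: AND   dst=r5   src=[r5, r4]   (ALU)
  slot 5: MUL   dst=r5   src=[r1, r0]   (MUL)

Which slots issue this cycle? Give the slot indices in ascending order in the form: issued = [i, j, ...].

  0. BR ⇒ go  {2A/2Mu/1Ld/0B | 3r 2w}
  1. BR ⇒ no(FU)  {2A/2Mu/1Ld/0B | 3r 2w}
  2. ALU→r3 ⇒ go  {1A/2Mu/1Ld/0B | 2r 1w}
  3. MEM ⇒ go  {1A/2Mu/0Ld/0B | 0r 1w}
  4. ALU→r5 ⇒ no(RD_PORT)  {1A/2Mu/0Ld/0B | 0r 1w}
  5. MUL→r5 ⇒ no(RD_PORT)  {1A/2Mu/0Ld/0B | 0r 1w}

issued = [0, 2, 3]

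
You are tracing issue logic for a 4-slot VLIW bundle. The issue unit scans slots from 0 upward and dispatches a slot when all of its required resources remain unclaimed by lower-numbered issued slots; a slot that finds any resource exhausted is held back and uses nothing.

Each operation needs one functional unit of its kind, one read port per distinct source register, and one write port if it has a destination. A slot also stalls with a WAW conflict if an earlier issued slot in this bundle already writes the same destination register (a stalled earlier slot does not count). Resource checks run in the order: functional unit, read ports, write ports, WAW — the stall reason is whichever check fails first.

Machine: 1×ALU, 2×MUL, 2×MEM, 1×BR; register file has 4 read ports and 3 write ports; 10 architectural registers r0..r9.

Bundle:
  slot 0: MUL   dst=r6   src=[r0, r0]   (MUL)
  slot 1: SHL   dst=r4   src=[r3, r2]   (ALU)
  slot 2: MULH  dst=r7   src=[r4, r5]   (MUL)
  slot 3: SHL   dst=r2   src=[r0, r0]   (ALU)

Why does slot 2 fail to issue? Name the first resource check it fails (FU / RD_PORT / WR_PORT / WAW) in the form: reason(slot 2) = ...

reason(slot 2) = RD_PORT

#0 MUL src=r0,r0 dispatched  <A:1 Mu:1 Ld:2 B:1 rd:3 wr:2>
#1 ALU src=r3,r2 dispatched  <A:0 Mu:1 Ld:2 B:1 rd:1 wr:1>
#2 MUL src=r4,r5 held:RD_PORT  <A:0 Mu:1 Ld:2 B:1 rd:1 wr:1>
#3 ALU src=r0,r0 held:FU  <A:0 Mu:1 Ld:2 B:1 rd:1 wr:1>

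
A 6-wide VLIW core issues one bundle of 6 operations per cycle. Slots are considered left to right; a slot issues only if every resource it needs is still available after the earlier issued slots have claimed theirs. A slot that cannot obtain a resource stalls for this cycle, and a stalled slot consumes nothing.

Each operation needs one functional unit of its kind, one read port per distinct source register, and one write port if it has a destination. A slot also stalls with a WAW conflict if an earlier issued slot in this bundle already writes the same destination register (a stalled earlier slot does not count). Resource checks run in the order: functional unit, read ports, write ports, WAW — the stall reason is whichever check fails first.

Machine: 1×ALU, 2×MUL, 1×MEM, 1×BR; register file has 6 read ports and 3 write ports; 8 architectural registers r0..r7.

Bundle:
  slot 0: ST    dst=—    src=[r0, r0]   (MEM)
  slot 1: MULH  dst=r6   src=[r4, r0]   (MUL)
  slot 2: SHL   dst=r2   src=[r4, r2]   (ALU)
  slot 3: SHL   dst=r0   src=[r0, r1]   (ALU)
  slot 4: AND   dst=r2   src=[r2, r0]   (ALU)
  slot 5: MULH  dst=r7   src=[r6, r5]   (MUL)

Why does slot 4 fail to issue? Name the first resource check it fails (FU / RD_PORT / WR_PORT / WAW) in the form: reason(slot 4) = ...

[0] MEM needs rd=1 wr=0: ok; after: ALU=1 MUL=2 MEM=0 BR=1, R=5, W=3
[1] MUL needs rd=2 wr=1: ok; after: ALU=1 MUL=1 MEM=0 BR=1, R=3, W=2
[2] ALU needs rd=2 wr=1: ok; after: ALU=0 MUL=1 MEM=0 BR=1, R=1, W=1
[3] ALU needs rd=2 wr=1: FU; after: ALU=0 MUL=1 MEM=0 BR=1, R=1, W=1
[4] ALU needs rd=2 wr=1: FU; after: ALU=0 MUL=1 MEM=0 BR=1, R=1, W=1
[5] MUL needs rd=2 wr=1: RD_PORT; after: ALU=0 MUL=1 MEM=0 BR=1, R=1, W=1

reason(slot 4) = FU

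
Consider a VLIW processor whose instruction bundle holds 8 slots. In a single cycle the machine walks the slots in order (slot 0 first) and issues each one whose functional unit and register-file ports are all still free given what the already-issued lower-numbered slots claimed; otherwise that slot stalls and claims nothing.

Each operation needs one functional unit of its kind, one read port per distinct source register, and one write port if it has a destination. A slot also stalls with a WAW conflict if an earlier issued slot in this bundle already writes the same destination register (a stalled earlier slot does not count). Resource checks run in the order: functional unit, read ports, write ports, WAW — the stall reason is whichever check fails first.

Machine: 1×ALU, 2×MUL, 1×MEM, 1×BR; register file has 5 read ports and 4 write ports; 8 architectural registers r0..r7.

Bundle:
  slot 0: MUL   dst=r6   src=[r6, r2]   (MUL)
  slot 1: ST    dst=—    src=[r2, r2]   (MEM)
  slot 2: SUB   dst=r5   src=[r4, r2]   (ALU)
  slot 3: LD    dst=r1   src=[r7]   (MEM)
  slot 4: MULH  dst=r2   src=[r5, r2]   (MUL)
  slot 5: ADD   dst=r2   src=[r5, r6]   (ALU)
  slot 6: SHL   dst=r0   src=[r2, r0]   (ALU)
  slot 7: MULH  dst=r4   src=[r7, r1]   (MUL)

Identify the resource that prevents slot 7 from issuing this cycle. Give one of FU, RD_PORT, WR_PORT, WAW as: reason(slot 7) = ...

#0 MUL src=r6,r2 dispatched  <A:1 Mu:1 Ld:1 B:1 rd:3 wr:3>
#1 MEM src=r2,r2 dispatched  <A:1 Mu:1 Ld:0 B:1 rd:2 wr:3>
#2 ALU src=r4,r2 dispatched  <A:0 Mu:1 Ld:0 B:1 rd:0 wr:2>
#3 MEM src=r7 held:FU  <A:0 Mu:1 Ld:0 B:1 rd:0 wr:2>
#4 MUL src=r5,r2 held:RD_PORT  <A:0 Mu:1 Ld:0 B:1 rd:0 wr:2>
#5 ALU src=r5,r6 held:FU  <A:0 Mu:1 Ld:0 B:1 rd:0 wr:2>
#6 ALU src=r2,r0 held:FU  <A:0 Mu:1 Ld:0 B:1 rd:0 wr:2>
#7 MUL src=r7,r1 held:RD_PORT  <A:0 Mu:1 Ld:0 B:1 rd:0 wr:2>

reason(slot 7) = RD_PORT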